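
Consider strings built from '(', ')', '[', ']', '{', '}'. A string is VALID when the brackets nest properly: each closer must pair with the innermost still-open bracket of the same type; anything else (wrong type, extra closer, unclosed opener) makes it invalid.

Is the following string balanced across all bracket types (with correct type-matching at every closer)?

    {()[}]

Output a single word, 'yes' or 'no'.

Answer: no

Derivation:
pos 0: push '{'; stack = {
pos 1: push '('; stack = {(
pos 2: ')' matches '('; pop; stack = {
pos 3: push '['; stack = {[
pos 4: saw closer '}' but top of stack is '[' (expected ']') → INVALID
Verdict: type mismatch at position 4: '}' closes '[' → no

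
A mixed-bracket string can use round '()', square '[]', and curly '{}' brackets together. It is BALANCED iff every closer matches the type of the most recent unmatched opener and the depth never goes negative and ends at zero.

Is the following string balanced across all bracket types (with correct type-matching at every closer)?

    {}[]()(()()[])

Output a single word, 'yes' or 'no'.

Answer: yes

Derivation:
pos 0: push '{'; stack = {
pos 1: '}' matches '{'; pop; stack = (empty)
pos 2: push '['; stack = [
pos 3: ']' matches '['; pop; stack = (empty)
pos 4: push '('; stack = (
pos 5: ')' matches '('; pop; stack = (empty)
pos 6: push '('; stack = (
pos 7: push '('; stack = ((
pos 8: ')' matches '('; pop; stack = (
pos 9: push '('; stack = ((
pos 10: ')' matches '('; pop; stack = (
pos 11: push '['; stack = ([
pos 12: ']' matches '['; pop; stack = (
pos 13: ')' matches '('; pop; stack = (empty)
end: stack empty → VALID
Verdict: properly nested → yes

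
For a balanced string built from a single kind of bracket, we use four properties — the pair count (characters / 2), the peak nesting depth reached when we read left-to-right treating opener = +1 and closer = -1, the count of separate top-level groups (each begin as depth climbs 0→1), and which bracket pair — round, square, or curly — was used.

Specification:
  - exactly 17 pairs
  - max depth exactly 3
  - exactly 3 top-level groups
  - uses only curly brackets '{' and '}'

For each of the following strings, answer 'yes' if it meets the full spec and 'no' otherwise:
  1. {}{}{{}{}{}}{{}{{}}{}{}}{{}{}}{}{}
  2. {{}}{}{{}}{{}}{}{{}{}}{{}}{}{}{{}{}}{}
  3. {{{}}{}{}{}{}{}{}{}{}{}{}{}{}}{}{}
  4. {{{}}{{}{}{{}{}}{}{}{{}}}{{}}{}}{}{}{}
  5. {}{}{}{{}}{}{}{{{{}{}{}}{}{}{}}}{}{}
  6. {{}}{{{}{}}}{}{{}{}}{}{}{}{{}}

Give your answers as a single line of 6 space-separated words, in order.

Answer: no no yes no no no

Derivation:
String 1 '{}{}{{}{}{}}{{}{{}}{}{}}{{}{}}{}{}': depth seq [1 0 1 0 1 2 1 2 1 2 1 0 1 2 1 2 3 2 1 2 1 2 1 0 1 2 1 2 1 0 1 0 1 0]
  -> pairs=17 depth=3 groups=7 -> no
String 2 '{{}}{}{{}}{{}}{}{{}{}}{{}}{}{}{{}{}}{}': depth seq [1 2 1 0 1 0 1 2 1 0 1 2 1 0 1 0 1 2 1 2 1 0 1 2 1 0 1 0 1 0 1 2 1 2 1 0 1 0]
  -> pairs=19 depth=2 groups=11 -> no
String 3 '{{{}}{}{}{}{}{}{}{}{}{}{}{}{}}{}{}': depth seq [1 2 3 2 1 2 1 2 1 2 1 2 1 2 1 2 1 2 1 2 1 2 1 2 1 2 1 2 1 0 1 0 1 0]
  -> pairs=17 depth=3 groups=3 -> yes
String 4 '{{{}}{{}{}{{}{}}{}{}{{}}}{{}}{}}{}{}{}': depth seq [1 2 3 2 1 2 3 2 3 2 3 4 3 4 3 2 3 2 3 2 3 4 3 2 1 2 3 2 1 2 1 0 1 0 1 0 1 0]
  -> pairs=19 depth=4 groups=4 -> no
String 5 '{}{}{}{{}}{}{}{{{{}{}{}}{}{}{}}}{}{}': depth seq [1 0 1 0 1 0 1 2 1 0 1 0 1 0 1 2 3 4 3 4 3 4 3 2 3 2 3 2 3 2 1 0 1 0 1 0]
  -> pairs=18 depth=4 groups=9 -> no
String 6 '{{}}{{{}{}}}{}{{}{}}{}{}{}{{}}': depth seq [1 2 1 0 1 2 3 2 3 2 1 0 1 0 1 2 1 2 1 0 1 0 1 0 1 0 1 2 1 0]
  -> pairs=15 depth=3 groups=8 -> no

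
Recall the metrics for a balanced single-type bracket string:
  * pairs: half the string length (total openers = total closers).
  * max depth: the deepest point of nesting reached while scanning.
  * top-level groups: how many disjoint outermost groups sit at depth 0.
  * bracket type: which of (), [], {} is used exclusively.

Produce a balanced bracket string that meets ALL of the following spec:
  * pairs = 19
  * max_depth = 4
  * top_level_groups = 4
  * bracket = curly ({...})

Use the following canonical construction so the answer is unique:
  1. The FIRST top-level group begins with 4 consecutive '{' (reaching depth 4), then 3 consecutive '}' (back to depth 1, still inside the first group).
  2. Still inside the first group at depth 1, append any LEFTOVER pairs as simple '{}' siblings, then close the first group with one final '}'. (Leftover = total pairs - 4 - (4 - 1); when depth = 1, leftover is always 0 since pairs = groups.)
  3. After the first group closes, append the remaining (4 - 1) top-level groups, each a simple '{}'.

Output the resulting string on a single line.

Spec: pairs=19 depth=4 groups=4
Leftover pairs = 19 - 4 - (4-1) = 12
First group: deep chain of depth 4 + 12 sibling pairs
Remaining 3 groups: simple '{}' each

Answer: {{{{}}}{}{}{}{}{}{}{}{}{}{}{}{}}{}{}{}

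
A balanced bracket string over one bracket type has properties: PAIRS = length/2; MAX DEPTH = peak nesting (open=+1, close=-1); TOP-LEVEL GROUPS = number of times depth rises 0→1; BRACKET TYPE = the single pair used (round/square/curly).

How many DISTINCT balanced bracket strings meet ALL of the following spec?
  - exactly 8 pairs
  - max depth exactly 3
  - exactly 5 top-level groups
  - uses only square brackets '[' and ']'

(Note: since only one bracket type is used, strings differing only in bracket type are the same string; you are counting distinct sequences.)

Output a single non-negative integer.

Answer: 35

Derivation:
Spec: pairs=8 depth=3 groups=5
Count(depth <= 3) = 70
Count(depth <= 2) = 35
Count(depth == 3) = 70 - 35 = 35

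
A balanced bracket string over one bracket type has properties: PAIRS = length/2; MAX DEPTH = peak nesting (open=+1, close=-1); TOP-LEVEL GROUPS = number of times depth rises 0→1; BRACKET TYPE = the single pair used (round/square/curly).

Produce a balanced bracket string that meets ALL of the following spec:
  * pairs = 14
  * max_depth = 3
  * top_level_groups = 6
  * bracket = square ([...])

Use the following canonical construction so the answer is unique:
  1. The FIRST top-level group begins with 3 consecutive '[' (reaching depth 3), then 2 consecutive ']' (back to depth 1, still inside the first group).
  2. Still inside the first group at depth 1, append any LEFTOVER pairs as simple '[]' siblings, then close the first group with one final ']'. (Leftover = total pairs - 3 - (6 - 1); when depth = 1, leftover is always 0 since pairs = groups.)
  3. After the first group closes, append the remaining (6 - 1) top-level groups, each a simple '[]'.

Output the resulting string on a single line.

Spec: pairs=14 depth=3 groups=6
Leftover pairs = 14 - 3 - (6-1) = 6
First group: deep chain of depth 3 + 6 sibling pairs
Remaining 5 groups: simple '[]' each

Answer: [[[]][][][][][][]][][][][][]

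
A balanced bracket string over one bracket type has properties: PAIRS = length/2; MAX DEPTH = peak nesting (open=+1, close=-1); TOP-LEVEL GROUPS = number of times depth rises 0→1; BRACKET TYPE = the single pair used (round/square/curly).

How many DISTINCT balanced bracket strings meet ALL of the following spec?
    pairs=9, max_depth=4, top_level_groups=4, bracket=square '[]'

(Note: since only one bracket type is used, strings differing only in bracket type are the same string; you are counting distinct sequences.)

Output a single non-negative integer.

Answer: 168

Derivation:
Spec: pairs=9 depth=4 groups=4
Count(depth <= 4) = 528
Count(depth <= 3) = 360
Count(depth == 4) = 528 - 360 = 168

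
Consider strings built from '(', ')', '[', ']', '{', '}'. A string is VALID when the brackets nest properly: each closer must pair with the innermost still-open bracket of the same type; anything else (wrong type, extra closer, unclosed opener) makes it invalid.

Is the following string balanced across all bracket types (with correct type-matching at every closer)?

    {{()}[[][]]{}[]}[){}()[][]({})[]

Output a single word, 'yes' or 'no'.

pos 0: push '{'; stack = {
pos 1: push '{'; stack = {{
pos 2: push '('; stack = {{(
pos 3: ')' matches '('; pop; stack = {{
pos 4: '}' matches '{'; pop; stack = {
pos 5: push '['; stack = {[
pos 6: push '['; stack = {[[
pos 7: ']' matches '['; pop; stack = {[
pos 8: push '['; stack = {[[
pos 9: ']' matches '['; pop; stack = {[
pos 10: ']' matches '['; pop; stack = {
pos 11: push '{'; stack = {{
pos 12: '}' matches '{'; pop; stack = {
pos 13: push '['; stack = {[
pos 14: ']' matches '['; pop; stack = {
pos 15: '}' matches '{'; pop; stack = (empty)
pos 16: push '['; stack = [
pos 17: saw closer ')' but top of stack is '[' (expected ']') → INVALID
Verdict: type mismatch at position 17: ')' closes '[' → no

Answer: no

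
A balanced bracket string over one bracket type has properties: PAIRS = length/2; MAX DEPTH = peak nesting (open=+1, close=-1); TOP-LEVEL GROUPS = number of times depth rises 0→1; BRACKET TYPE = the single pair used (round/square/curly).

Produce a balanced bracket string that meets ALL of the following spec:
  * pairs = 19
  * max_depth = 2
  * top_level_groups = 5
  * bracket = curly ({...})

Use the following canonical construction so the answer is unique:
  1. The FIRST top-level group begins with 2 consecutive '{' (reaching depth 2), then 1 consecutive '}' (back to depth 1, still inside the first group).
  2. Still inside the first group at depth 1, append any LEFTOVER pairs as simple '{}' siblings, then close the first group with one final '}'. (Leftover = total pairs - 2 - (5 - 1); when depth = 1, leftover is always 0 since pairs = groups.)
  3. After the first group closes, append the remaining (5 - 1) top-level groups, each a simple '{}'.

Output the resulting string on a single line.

Answer: {{}{}{}{}{}{}{}{}{}{}{}{}{}{}}{}{}{}{}

Derivation:
Spec: pairs=19 depth=2 groups=5
Leftover pairs = 19 - 2 - (5-1) = 13
First group: deep chain of depth 2 + 13 sibling pairs
Remaining 4 groups: simple '{}' each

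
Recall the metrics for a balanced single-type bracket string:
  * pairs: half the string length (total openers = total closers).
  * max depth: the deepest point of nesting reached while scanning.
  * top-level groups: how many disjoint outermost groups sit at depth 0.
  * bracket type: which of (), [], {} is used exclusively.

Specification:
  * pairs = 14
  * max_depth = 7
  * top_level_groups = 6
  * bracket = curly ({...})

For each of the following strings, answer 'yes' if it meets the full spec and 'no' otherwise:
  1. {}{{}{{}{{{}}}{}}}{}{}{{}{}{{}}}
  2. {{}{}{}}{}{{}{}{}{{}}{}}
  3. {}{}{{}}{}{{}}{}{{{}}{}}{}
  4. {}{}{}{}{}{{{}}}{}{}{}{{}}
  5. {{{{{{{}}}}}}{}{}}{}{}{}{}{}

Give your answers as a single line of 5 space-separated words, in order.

String 1 '{}{{}{{}{{{}}}{}}}{}{}{{}{}{{}}}': depth seq [1 0 1 2 1 2 3 2 3 4 5 4 3 2 3 2 1 0 1 0 1 0 1 2 1 2 1 2 3 2 1 0]
  -> pairs=16 depth=5 groups=5 -> no
String 2 '{{}{}{}}{}{{}{}{}{{}}{}}': depth seq [1 2 1 2 1 2 1 0 1 0 1 2 1 2 1 2 1 2 3 2 1 2 1 0]
  -> pairs=12 depth=3 groups=3 -> no
String 3 '{}{}{{}}{}{{}}{}{{{}}{}}{}': depth seq [1 0 1 0 1 2 1 0 1 0 1 2 1 0 1 0 1 2 3 2 1 2 1 0 1 0]
  -> pairs=13 depth=3 groups=8 -> no
String 4 '{}{}{}{}{}{{{}}}{}{}{}{{}}': depth seq [1 0 1 0 1 0 1 0 1 0 1 2 3 2 1 0 1 0 1 0 1 0 1 2 1 0]
  -> pairs=13 depth=3 groups=10 -> no
String 5 '{{{{{{{}}}}}}{}{}}{}{}{}{}{}': depth seq [1 2 3 4 5 6 7 6 5 4 3 2 1 2 1 2 1 0 1 0 1 0 1 0 1 0 1 0]
  -> pairs=14 depth=7 groups=6 -> yes

Answer: no no no no yes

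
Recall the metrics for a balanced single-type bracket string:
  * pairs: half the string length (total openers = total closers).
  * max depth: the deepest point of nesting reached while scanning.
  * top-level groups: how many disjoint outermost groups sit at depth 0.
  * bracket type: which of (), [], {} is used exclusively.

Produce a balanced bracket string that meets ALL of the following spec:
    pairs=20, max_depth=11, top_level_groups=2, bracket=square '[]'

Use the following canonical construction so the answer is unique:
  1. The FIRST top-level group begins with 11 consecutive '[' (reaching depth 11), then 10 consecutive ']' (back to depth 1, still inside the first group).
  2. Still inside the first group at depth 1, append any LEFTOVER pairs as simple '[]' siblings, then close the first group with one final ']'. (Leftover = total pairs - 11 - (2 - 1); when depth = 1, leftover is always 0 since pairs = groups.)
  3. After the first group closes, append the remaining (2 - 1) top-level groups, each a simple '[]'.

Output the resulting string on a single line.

Answer: [[[[[[[[[[[]]]]]]]]]][][][][][][][][]][]

Derivation:
Spec: pairs=20 depth=11 groups=2
Leftover pairs = 20 - 11 - (2-1) = 8
First group: deep chain of depth 11 + 8 sibling pairs
Remaining 1 groups: simple '[]' each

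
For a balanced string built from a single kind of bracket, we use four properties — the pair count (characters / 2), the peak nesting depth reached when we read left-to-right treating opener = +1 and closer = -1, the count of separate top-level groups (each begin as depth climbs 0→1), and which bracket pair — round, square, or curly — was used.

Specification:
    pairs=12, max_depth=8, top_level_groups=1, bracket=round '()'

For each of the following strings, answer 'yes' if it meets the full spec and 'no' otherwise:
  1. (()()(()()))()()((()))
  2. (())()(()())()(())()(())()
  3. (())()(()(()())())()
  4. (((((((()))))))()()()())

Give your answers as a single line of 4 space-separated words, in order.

String 1 '(()()(()()))()()((()))': depth seq [1 2 1 2 1 2 3 2 3 2 1 0 1 0 1 0 1 2 3 2 1 0]
  -> pairs=11 depth=3 groups=4 -> no
String 2 '(())()(()())()(())()(())()': depth seq [1 2 1 0 1 0 1 2 1 2 1 0 1 0 1 2 1 0 1 0 1 2 1 0 1 0]
  -> pairs=13 depth=2 groups=8 -> no
String 3 '(())()(()(()())())()': depth seq [1 2 1 0 1 0 1 2 1 2 3 2 3 2 1 2 1 0 1 0]
  -> pairs=10 depth=3 groups=4 -> no
String 4 '(((((((()))))))()()()())': depth seq [1 2 3 4 5 6 7 8 7 6 5 4 3 2 1 2 1 2 1 2 1 2 1 0]
  -> pairs=12 depth=8 groups=1 -> yes

Answer: no no no yes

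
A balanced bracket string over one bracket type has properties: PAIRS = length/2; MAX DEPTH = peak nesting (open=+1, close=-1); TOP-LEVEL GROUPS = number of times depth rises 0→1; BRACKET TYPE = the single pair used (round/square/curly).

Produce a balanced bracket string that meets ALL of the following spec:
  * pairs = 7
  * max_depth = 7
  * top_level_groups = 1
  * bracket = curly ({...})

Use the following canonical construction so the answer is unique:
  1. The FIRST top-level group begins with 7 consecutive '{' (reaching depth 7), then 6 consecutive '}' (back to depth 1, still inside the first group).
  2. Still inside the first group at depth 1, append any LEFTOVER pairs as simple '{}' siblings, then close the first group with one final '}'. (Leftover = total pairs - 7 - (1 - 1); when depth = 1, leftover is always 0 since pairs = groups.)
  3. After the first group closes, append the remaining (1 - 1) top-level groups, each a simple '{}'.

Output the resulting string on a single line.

Spec: pairs=7 depth=7 groups=1
Leftover pairs = 7 - 7 - (1-1) = 0
First group: deep chain of depth 7 + 0 sibling pairs
Remaining 0 groups: simple '{}' each

Answer: {{{{{{{}}}}}}}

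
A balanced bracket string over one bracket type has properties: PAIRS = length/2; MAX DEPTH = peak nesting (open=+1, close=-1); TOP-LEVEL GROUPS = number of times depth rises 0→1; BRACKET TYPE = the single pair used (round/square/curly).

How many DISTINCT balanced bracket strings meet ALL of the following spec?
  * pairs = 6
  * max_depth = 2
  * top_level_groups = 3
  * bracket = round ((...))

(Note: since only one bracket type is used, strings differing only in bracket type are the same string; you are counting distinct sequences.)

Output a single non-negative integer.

Spec: pairs=6 depth=2 groups=3
Count(depth <= 2) = 10
Count(depth <= 1) = 0
Count(depth == 2) = 10 - 0 = 10

Answer: 10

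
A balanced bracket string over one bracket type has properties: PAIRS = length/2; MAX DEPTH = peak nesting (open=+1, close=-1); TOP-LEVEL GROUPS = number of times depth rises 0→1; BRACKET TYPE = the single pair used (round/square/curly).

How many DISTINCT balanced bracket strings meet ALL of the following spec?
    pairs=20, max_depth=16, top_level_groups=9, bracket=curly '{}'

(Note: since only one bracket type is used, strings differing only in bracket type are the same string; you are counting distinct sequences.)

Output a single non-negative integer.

Answer: 0

Derivation:
Spec: pairs=20 depth=16 groups=9
Count(depth <= 16) = 24582285
Count(depth <= 15) = 24582285
Count(depth == 16) = 24582285 - 24582285 = 0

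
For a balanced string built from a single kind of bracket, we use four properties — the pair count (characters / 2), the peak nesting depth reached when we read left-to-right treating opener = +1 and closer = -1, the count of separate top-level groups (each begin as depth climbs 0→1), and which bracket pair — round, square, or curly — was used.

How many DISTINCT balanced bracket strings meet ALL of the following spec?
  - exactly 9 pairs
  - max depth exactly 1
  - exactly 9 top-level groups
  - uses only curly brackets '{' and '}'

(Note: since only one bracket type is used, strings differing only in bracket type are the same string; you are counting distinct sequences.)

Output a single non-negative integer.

Answer: 1

Derivation:
Spec: pairs=9 depth=1 groups=9
Count(depth <= 1) = 1
Count(depth <= 0) = 0
Count(depth == 1) = 1 - 0 = 1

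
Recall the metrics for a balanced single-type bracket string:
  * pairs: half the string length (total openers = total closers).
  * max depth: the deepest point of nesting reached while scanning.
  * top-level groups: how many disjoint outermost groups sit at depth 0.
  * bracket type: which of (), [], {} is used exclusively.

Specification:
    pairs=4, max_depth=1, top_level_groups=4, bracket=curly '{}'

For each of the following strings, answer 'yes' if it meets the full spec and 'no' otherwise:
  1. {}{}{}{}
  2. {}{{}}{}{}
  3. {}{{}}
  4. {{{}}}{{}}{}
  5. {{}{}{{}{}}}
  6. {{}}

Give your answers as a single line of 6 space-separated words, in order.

String 1 '{}{}{}{}': depth seq [1 0 1 0 1 0 1 0]
  -> pairs=4 depth=1 groups=4 -> yes
String 2 '{}{{}}{}{}': depth seq [1 0 1 2 1 0 1 0 1 0]
  -> pairs=5 depth=2 groups=4 -> no
String 3 '{}{{}}': depth seq [1 0 1 2 1 0]
  -> pairs=3 depth=2 groups=2 -> no
String 4 '{{{}}}{{}}{}': depth seq [1 2 3 2 1 0 1 2 1 0 1 0]
  -> pairs=6 depth=3 groups=3 -> no
String 5 '{{}{}{{}{}}}': depth seq [1 2 1 2 1 2 3 2 3 2 1 0]
  -> pairs=6 depth=3 groups=1 -> no
String 6 '{{}}': depth seq [1 2 1 0]
  -> pairs=2 depth=2 groups=1 -> no

Answer: yes no no no no no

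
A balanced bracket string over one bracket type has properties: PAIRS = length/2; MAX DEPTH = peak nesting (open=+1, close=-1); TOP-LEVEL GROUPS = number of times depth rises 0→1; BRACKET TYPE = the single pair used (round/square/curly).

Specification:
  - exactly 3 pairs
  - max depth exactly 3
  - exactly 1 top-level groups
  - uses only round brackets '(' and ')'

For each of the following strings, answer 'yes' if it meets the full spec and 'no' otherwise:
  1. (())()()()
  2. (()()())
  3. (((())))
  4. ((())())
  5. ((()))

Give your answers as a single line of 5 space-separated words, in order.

String 1 '(())()()()': depth seq [1 2 1 0 1 0 1 0 1 0]
  -> pairs=5 depth=2 groups=4 -> no
String 2 '(()()())': depth seq [1 2 1 2 1 2 1 0]
  -> pairs=4 depth=2 groups=1 -> no
String 3 '(((())))': depth seq [1 2 3 4 3 2 1 0]
  -> pairs=4 depth=4 groups=1 -> no
String 4 '((())())': depth seq [1 2 3 2 1 2 1 0]
  -> pairs=4 depth=3 groups=1 -> no
String 5 '((()))': depth seq [1 2 3 2 1 0]
  -> pairs=3 depth=3 groups=1 -> yes

Answer: no no no no yes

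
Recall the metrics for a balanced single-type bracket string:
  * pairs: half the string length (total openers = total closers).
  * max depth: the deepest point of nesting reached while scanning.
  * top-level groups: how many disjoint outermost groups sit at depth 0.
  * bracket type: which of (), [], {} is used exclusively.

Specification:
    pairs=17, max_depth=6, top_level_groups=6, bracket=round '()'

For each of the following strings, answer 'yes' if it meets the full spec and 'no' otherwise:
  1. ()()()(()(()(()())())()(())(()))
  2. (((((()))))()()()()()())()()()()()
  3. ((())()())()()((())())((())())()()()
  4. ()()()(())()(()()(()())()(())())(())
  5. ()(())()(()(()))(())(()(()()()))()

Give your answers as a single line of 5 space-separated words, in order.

String 1 '()()()(()(()(()())())()(())(()))': depth seq [1 0 1 0 1 0 1 2 1 2 3 2 3 4 3 4 3 2 3 2 1 2 1 2 3 2 1 2 3 2 1 0]
  -> pairs=16 depth=4 groups=4 -> no
String 2 '(((((()))))()()()()()())()()()()()': depth seq [1 2 3 4 5 6 5 4 3 2 1 2 1 2 1 2 1 2 1 2 1 2 1 0 1 0 1 0 1 0 1 0 1 0]
  -> pairs=17 depth=6 groups=6 -> yes
String 3 '((())()())()()((())())((())())()()()': depth seq [1 2 3 2 1 2 1 2 1 0 1 0 1 0 1 2 3 2 1 2 1 0 1 2 3 2 1 2 1 0 1 0 1 0 1 0]
  -> pairs=18 depth=3 groups=8 -> no
String 4 '()()()(())()(()()(()())()(())())(())': depth seq [1 0 1 0 1 0 1 2 1 0 1 0 1 2 1 2 1 2 3 2 3 2 1 2 1 2 3 2 1 2 1 0 1 2 1 0]
  -> pairs=18 depth=3 groups=7 -> no
String 5 '()(())()(()(()))(())(()(()()()))()': depth seq [1 0 1 2 1 0 1 0 1 2 1 2 3 2 1 0 1 2 1 0 1 2 1 2 3 2 3 2 3 2 1 0 1 0]
  -> pairs=17 depth=3 groups=7 -> no

Answer: no yes no no no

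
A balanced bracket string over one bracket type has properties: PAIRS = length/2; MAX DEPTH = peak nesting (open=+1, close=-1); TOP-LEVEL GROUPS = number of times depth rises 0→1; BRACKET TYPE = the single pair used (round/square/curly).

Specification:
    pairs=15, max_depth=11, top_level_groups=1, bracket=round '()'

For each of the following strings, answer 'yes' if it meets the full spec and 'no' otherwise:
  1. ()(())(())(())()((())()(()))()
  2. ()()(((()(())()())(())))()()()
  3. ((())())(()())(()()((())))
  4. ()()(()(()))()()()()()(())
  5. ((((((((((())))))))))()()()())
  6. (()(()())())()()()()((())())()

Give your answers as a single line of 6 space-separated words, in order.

Answer: no no no no yes no

Derivation:
String 1 '()(())(())(())()((())()(()))()': depth seq [1 0 1 2 1 0 1 2 1 0 1 2 1 0 1 0 1 2 3 2 1 2 1 2 3 2 1 0 1 0]
  -> pairs=15 depth=3 groups=7 -> no
String 2 '()()(((()(())()())(())))()()()': depth seq [1 0 1 0 1 2 3 4 3 4 5 4 3 4 3 4 3 2 3 4 3 2 1 0 1 0 1 0 1 0]
  -> pairs=15 depth=5 groups=6 -> no
String 3 '((())())(()())(()()((())))': depth seq [1 2 3 2 1 2 1 0 1 2 1 2 1 0 1 2 1 2 1 2 3 4 3 2 1 0]
  -> pairs=13 depth=4 groups=3 -> no
String 4 '()()(()(()))()()()()()(())': depth seq [1 0 1 0 1 2 1 2 3 2 1 0 1 0 1 0 1 0 1 0 1 0 1 2 1 0]
  -> pairs=13 depth=3 groups=9 -> no
String 5 '((((((((((())))))))))()()()())': depth seq [1 2 3 4 5 6 7 8 9 10 11 10 9 8 7 6 5 4 3 2 1 2 1 2 1 2 1 2 1 0]
  -> pairs=15 depth=11 groups=1 -> yes
String 6 '(()(()())())()()()()((())())()': depth seq [1 2 1 2 3 2 3 2 1 2 1 0 1 0 1 0 1 0 1 0 1 2 3 2 1 2 1 0 1 0]
  -> pairs=15 depth=3 groups=7 -> no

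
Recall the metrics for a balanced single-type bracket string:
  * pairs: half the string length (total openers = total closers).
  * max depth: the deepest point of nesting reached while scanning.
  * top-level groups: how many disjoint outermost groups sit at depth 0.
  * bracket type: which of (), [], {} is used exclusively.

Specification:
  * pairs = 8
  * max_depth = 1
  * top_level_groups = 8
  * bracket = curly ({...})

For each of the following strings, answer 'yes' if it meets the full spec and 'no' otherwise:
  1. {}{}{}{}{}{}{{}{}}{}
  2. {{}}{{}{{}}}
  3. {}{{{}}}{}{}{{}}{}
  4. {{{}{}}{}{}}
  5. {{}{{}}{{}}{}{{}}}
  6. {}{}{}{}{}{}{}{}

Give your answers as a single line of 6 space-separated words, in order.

Answer: no no no no no yes

Derivation:
String 1 '{}{}{}{}{}{}{{}{}}{}': depth seq [1 0 1 0 1 0 1 0 1 0 1 0 1 2 1 2 1 0 1 0]
  -> pairs=10 depth=2 groups=8 -> no
String 2 '{{}}{{}{{}}}': depth seq [1 2 1 0 1 2 1 2 3 2 1 0]
  -> pairs=6 depth=3 groups=2 -> no
String 3 '{}{{{}}}{}{}{{}}{}': depth seq [1 0 1 2 3 2 1 0 1 0 1 0 1 2 1 0 1 0]
  -> pairs=9 depth=3 groups=6 -> no
String 4 '{{{}{}}{}{}}': depth seq [1 2 3 2 3 2 1 2 1 2 1 0]
  -> pairs=6 depth=3 groups=1 -> no
String 5 '{{}{{}}{{}}{}{{}}}': depth seq [1 2 1 2 3 2 1 2 3 2 1 2 1 2 3 2 1 0]
  -> pairs=9 depth=3 groups=1 -> no
String 6 '{}{}{}{}{}{}{}{}': depth seq [1 0 1 0 1 0 1 0 1 0 1 0 1 0 1 0]
  -> pairs=8 depth=1 groups=8 -> yes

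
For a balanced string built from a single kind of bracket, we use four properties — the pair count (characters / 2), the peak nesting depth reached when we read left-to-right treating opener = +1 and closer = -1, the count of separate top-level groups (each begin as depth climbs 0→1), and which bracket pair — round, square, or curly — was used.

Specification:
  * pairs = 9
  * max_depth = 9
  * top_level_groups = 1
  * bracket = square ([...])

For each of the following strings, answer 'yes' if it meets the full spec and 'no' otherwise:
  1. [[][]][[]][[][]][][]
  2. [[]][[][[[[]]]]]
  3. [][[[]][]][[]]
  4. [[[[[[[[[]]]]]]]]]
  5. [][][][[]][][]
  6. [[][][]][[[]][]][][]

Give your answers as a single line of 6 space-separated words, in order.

String 1 '[[][]][[]][[][]][][]': depth seq [1 2 1 2 1 0 1 2 1 0 1 2 1 2 1 0 1 0 1 0]
  -> pairs=10 depth=2 groups=5 -> no
String 2 '[[]][[][[[[]]]]]': depth seq [1 2 1 0 1 2 1 2 3 4 5 4 3 2 1 0]
  -> pairs=8 depth=5 groups=2 -> no
String 3 '[][[[]][]][[]]': depth seq [1 0 1 2 3 2 1 2 1 0 1 2 1 0]
  -> pairs=7 depth=3 groups=3 -> no
String 4 '[[[[[[[[[]]]]]]]]]': depth seq [1 2 3 4 5 6 7 8 9 8 7 6 5 4 3 2 1 0]
  -> pairs=9 depth=9 groups=1 -> yes
String 5 '[][][][[]][][]': depth seq [1 0 1 0 1 0 1 2 1 0 1 0 1 0]
  -> pairs=7 depth=2 groups=6 -> no
String 6 '[[][][]][[[]][]][][]': depth seq [1 2 1 2 1 2 1 0 1 2 3 2 1 2 1 0 1 0 1 0]
  -> pairs=10 depth=3 groups=4 -> no

Answer: no no no yes no no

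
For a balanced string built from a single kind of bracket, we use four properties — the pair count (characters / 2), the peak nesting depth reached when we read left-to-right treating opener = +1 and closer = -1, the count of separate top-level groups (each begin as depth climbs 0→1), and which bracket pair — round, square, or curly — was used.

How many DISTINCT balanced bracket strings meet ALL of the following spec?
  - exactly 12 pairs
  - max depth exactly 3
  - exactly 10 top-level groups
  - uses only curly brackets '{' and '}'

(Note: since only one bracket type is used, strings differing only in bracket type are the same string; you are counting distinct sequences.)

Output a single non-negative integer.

Answer: 10

Derivation:
Spec: pairs=12 depth=3 groups=10
Count(depth <= 3) = 65
Count(depth <= 2) = 55
Count(depth == 3) = 65 - 55 = 10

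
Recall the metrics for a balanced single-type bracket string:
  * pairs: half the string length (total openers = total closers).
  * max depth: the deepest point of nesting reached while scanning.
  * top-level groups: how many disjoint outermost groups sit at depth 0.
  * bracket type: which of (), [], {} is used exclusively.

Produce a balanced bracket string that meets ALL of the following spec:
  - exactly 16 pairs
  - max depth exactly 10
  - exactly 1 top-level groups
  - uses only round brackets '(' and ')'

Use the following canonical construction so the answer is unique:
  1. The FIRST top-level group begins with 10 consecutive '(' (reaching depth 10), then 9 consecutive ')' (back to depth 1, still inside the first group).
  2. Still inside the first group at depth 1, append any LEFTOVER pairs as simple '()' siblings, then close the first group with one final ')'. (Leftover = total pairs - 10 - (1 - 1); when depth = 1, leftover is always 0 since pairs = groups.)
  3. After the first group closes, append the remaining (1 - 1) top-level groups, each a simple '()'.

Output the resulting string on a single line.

Answer: (((((((((()))))))))()()()()()())

Derivation:
Spec: pairs=16 depth=10 groups=1
Leftover pairs = 16 - 10 - (1-1) = 6
First group: deep chain of depth 10 + 6 sibling pairs
Remaining 0 groups: simple '()' each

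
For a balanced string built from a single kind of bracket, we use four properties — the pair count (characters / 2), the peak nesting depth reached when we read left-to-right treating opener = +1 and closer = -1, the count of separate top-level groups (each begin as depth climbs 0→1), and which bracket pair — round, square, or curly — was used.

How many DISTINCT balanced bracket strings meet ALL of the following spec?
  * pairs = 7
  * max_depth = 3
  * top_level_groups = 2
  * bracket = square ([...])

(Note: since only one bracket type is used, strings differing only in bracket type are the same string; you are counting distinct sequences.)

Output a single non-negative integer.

Spec: pairs=7 depth=3 groups=2
Count(depth <= 3) = 64
Count(depth <= 2) = 6
Count(depth == 3) = 64 - 6 = 58

Answer: 58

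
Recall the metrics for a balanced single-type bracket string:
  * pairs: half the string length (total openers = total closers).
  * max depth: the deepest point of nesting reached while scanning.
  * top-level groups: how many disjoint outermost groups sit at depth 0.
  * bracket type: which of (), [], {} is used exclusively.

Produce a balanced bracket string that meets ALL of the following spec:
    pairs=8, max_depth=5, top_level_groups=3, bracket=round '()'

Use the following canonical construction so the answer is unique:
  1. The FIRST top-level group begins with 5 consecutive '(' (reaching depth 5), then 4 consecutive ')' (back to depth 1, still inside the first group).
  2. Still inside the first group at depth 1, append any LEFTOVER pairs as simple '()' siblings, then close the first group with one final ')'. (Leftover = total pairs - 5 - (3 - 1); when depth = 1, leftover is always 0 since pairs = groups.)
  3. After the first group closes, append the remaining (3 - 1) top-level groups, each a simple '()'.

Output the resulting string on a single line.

Answer: ((((())))())()()

Derivation:
Spec: pairs=8 depth=5 groups=3
Leftover pairs = 8 - 5 - (3-1) = 1
First group: deep chain of depth 5 + 1 sibling pairs
Remaining 2 groups: simple '()' each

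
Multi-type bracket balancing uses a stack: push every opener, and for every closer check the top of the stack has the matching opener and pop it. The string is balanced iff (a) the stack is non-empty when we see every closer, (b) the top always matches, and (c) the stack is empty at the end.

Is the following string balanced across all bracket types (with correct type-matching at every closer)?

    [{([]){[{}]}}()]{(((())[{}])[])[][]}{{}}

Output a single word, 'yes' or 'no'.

pos 0: push '['; stack = [
pos 1: push '{'; stack = [{
pos 2: push '('; stack = [{(
pos 3: push '['; stack = [{([
pos 4: ']' matches '['; pop; stack = [{(
pos 5: ')' matches '('; pop; stack = [{
pos 6: push '{'; stack = [{{
pos 7: push '['; stack = [{{[
pos 8: push '{'; stack = [{{[{
pos 9: '}' matches '{'; pop; stack = [{{[
pos 10: ']' matches '['; pop; stack = [{{
pos 11: '}' matches '{'; pop; stack = [{
pos 12: '}' matches '{'; pop; stack = [
pos 13: push '('; stack = [(
pos 14: ')' matches '('; pop; stack = [
pos 15: ']' matches '['; pop; stack = (empty)
pos 16: push '{'; stack = {
pos 17: push '('; stack = {(
pos 18: push '('; stack = {((
pos 19: push '('; stack = {(((
pos 20: push '('; stack = {((((
pos 21: ')' matches '('; pop; stack = {(((
pos 22: ')' matches '('; pop; stack = {((
pos 23: push '['; stack = {(([
pos 24: push '{'; stack = {(([{
pos 25: '}' matches '{'; pop; stack = {(([
pos 26: ']' matches '['; pop; stack = {((
pos 27: ')' matches '('; pop; stack = {(
pos 28: push '['; stack = {([
pos 29: ']' matches '['; pop; stack = {(
pos 30: ')' matches '('; pop; stack = {
pos 31: push '['; stack = {[
pos 32: ']' matches '['; pop; stack = {
pos 33: push '['; stack = {[
pos 34: ']' matches '['; pop; stack = {
pos 35: '}' matches '{'; pop; stack = (empty)
pos 36: push '{'; stack = {
pos 37: push '{'; stack = {{
pos 38: '}' matches '{'; pop; stack = {
pos 39: '}' matches '{'; pop; stack = (empty)
end: stack empty → VALID
Verdict: properly nested → yes

Answer: yes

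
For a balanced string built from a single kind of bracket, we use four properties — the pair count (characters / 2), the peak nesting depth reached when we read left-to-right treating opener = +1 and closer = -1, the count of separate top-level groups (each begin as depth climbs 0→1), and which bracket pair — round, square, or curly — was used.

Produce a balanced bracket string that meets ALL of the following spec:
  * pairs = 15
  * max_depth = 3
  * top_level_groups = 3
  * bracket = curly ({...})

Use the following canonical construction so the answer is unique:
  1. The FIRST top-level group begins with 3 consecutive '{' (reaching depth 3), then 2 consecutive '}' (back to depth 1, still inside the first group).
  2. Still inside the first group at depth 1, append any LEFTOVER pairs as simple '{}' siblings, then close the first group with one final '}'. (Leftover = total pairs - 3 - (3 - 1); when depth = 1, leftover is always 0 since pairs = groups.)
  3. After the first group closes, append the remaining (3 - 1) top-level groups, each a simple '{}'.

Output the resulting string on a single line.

Spec: pairs=15 depth=3 groups=3
Leftover pairs = 15 - 3 - (3-1) = 10
First group: deep chain of depth 3 + 10 sibling pairs
Remaining 2 groups: simple '{}' each

Answer: {{{}}{}{}{}{}{}{}{}{}{}{}}{}{}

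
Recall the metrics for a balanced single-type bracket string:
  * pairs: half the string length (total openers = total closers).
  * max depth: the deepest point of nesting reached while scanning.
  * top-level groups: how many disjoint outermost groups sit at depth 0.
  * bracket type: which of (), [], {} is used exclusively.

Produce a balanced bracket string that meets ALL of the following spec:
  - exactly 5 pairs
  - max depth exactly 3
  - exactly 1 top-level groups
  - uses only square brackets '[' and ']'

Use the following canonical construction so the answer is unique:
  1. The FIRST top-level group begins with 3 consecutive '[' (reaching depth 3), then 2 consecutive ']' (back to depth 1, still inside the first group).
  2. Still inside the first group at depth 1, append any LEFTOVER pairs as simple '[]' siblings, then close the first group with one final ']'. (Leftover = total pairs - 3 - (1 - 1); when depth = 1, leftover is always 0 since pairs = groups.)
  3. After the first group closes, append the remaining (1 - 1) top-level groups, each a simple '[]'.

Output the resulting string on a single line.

Answer: [[[]][][]]

Derivation:
Spec: pairs=5 depth=3 groups=1
Leftover pairs = 5 - 3 - (1-1) = 2
First group: deep chain of depth 3 + 2 sibling pairs
Remaining 0 groups: simple '[]' each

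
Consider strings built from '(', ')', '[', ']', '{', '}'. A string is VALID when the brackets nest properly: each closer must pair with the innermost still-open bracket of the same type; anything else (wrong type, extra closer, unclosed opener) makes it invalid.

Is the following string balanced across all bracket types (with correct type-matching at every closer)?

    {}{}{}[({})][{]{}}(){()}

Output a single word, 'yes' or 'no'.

pos 0: push '{'; stack = {
pos 1: '}' matches '{'; pop; stack = (empty)
pos 2: push '{'; stack = {
pos 3: '}' matches '{'; pop; stack = (empty)
pos 4: push '{'; stack = {
pos 5: '}' matches '{'; pop; stack = (empty)
pos 6: push '['; stack = [
pos 7: push '('; stack = [(
pos 8: push '{'; stack = [({
pos 9: '}' matches '{'; pop; stack = [(
pos 10: ')' matches '('; pop; stack = [
pos 11: ']' matches '['; pop; stack = (empty)
pos 12: push '['; stack = [
pos 13: push '{'; stack = [{
pos 14: saw closer ']' but top of stack is '{' (expected '}') → INVALID
Verdict: type mismatch at position 14: ']' closes '{' → no

Answer: no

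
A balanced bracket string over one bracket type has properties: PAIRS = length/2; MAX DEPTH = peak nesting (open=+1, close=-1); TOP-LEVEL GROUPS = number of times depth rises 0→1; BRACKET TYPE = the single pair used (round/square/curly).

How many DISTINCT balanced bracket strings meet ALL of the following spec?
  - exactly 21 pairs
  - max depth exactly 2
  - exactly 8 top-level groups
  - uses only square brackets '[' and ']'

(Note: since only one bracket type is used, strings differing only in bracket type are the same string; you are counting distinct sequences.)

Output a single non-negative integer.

Answer: 77520

Derivation:
Spec: pairs=21 depth=2 groups=8
Count(depth <= 2) = 77520
Count(depth <= 1) = 0
Count(depth == 2) = 77520 - 0 = 77520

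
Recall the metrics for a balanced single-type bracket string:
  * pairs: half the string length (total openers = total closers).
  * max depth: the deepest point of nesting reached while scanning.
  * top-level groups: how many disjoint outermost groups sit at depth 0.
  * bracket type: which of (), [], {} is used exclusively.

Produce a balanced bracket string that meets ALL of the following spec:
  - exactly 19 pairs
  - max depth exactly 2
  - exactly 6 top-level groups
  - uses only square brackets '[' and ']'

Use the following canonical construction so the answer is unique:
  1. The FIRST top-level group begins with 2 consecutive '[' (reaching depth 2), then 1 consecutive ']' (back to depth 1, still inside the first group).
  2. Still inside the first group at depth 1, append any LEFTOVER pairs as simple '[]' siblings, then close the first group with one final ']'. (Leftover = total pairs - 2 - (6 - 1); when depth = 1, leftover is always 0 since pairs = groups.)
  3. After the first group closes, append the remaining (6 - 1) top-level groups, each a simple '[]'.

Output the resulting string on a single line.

Answer: [[][][][][][][][][][][][][]][][][][][]

Derivation:
Spec: pairs=19 depth=2 groups=6
Leftover pairs = 19 - 2 - (6-1) = 12
First group: deep chain of depth 2 + 12 sibling pairs
Remaining 5 groups: simple '[]' each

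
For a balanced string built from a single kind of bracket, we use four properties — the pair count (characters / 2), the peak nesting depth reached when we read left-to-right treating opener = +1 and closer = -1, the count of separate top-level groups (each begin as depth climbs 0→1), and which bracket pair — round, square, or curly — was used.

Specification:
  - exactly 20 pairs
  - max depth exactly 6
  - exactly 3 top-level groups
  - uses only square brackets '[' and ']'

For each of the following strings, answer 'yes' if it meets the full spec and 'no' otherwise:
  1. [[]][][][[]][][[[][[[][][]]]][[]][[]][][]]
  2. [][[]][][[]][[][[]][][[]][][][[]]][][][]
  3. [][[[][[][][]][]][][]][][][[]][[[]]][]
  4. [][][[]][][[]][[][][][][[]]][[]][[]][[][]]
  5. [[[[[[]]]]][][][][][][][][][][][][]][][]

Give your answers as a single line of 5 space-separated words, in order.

Answer: no no no no yes

Derivation:
String 1 '[[]][][][[]][][[[][[[][][]]]][[]][[]][][]]': depth seq [1 2 1 0 1 0 1 0 1 2 1 0 1 0 1 2 3 2 3 4 5 4 5 4 5 4 3 2 1 2 3 2 1 2 3 2 1 2 1 2 1 0]
  -> pairs=21 depth=5 groups=6 -> no
String 2 '[][[]][][[]][[][[]][][[]][][][[]]][][][]': depth seq [1 0 1 2 1 0 1 0 1 2 1 0 1 2 1 2 3 2 1 2 1 2 3 2 1 2 1 2 1 2 3 2 1 0 1 0 1 0 1 0]
  -> pairs=20 depth=3 groups=8 -> no
String 3 '[][[[][[][][]][]][][]][][][[]][[[]]][]': depth seq [1 0 1 2 3 2 3 4 3 4 3 4 3 2 3 2 1 2 1 2 1 0 1 0 1 0 1 2 1 0 1 2 3 2 1 0 1 0]
  -> pairs=19 depth=4 groups=7 -> no
String 4 '[][][[]][][[]][[][][][][[]]][[]][[]][[][]]': depth seq [1 0 1 0 1 2 1 0 1 0 1 2 1 0 1 2 1 2 1 2 1 2 1 2 3 2 1 0 1 2 1 0 1 2 1 0 1 2 1 2 1 0]
  -> pairs=21 depth=3 groups=9 -> no
String 5 '[[[[[[]]]]][][][][][][][][][][][][]][][]': depth seq [1 2 3 4 5 6 5 4 3 2 1 2 1 2 1 2 1 2 1 2 1 2 1 2 1 2 1 2 1 2 1 2 1 2 1 0 1 0 1 0]
  -> pairs=20 depth=6 groups=3 -> yes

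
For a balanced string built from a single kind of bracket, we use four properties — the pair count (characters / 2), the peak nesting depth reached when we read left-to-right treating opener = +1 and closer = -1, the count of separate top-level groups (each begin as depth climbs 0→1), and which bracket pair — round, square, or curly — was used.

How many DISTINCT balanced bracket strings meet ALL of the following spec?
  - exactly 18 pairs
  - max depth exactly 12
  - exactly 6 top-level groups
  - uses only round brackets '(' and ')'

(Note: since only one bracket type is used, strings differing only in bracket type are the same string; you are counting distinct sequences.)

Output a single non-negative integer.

Answer: 156

Derivation:
Spec: pairs=18 depth=12 groups=6
Count(depth <= 12) = 17298639
Count(depth <= 11) = 17298483
Count(depth == 12) = 17298639 - 17298483 = 156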